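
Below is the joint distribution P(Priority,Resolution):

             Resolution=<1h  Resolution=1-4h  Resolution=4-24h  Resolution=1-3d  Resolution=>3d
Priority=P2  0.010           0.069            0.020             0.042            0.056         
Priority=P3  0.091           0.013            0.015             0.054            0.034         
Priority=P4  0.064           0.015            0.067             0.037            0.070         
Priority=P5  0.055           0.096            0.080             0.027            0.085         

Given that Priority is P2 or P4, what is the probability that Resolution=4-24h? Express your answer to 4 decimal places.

0.1933

P(Priority=P2) = 0.010 + 0.069 + 0.020 + 0.042 + 0.056 = 0.197.
P(Priority=P4) = 0.064 + 0.015 + 0.067 + 0.037 + 0.070 = 0.253.
P(Priority ∈ {P2, P4}) = 0.197 + 0.253 = 0.450; P(Resolution=4-24h, Priority ∈ {P2, P4}) = 0.020 + 0.067 = 0.087.
P(Resolution=4-24h | Priority ∈ {P2, P4}) = 0.087/0.450 = 0.1933.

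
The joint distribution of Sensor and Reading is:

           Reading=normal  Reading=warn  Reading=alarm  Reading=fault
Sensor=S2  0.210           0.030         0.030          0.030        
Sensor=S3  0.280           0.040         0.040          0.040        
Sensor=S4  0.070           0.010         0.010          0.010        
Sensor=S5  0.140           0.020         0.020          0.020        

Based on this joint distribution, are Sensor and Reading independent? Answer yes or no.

yes

Every cell satisfies P(Sensor,Reading) = P(Sensor)·P(Reading). For instance P(Sensor=S3) = 0.400, P(Reading=alarm) = 0.100, and 0.400×0.100 = 0.040 matches the joint entry. So Sensor and Reading are independent.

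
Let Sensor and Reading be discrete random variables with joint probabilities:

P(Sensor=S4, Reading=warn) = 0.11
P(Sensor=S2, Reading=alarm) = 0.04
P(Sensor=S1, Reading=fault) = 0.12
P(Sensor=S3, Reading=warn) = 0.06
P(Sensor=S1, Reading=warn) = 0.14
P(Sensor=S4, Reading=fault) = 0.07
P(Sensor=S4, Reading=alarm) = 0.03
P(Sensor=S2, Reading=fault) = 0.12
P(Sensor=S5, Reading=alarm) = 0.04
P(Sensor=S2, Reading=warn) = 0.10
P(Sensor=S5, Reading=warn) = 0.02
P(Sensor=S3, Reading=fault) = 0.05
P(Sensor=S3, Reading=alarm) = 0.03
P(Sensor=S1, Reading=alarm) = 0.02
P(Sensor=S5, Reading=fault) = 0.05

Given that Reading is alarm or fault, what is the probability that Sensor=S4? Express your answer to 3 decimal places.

0.175

P(Reading=alarm) = 0.02 + 0.04 + 0.03 + 0.03 + 0.04 = 0.16.
P(Reading=fault) = 0.12 + 0.12 + 0.05 + 0.07 + 0.05 = 0.41.
P(Reading ∈ {alarm, fault}) = 0.16 + 0.41 = 0.57; P(Sensor=S4, Reading ∈ {alarm, fault}) = 0.03 + 0.07 = 0.10.
P(Sensor=S4 | Reading ∈ {alarm, fault}) = 0.10/0.57 = 0.175.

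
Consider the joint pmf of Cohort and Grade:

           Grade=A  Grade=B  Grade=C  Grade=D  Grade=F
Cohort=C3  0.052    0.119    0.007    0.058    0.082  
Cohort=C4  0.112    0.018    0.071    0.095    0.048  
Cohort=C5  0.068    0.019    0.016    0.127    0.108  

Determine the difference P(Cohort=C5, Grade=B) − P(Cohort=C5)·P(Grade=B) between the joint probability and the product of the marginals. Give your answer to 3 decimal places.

P(Cohort=C5) = 0.068 + 0.019 + 0.016 + 0.127 + 0.108 = 0.338.
P(Grade=B) = 0.119 + 0.018 + 0.019 = 0.156.
P(Cohort=C5, Grade=B) − P(Cohort=C5)P(Grade=B) = 0.019 − 0.338×0.156 = -0.034.

-0.034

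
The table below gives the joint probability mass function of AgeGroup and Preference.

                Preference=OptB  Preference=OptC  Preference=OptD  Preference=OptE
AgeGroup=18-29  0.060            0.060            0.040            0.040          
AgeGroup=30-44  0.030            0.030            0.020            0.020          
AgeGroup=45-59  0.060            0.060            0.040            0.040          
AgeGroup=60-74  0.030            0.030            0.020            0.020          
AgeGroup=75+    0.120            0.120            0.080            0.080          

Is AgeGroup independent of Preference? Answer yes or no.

Every cell satisfies P(AgeGroup,Preference) = P(AgeGroup)·P(Preference). For instance P(AgeGroup=75+) = 0.400, P(Preference=OptE) = 0.200, and 0.400×0.200 = 0.080 matches the joint entry. So AgeGroup and Preference are independent.

yes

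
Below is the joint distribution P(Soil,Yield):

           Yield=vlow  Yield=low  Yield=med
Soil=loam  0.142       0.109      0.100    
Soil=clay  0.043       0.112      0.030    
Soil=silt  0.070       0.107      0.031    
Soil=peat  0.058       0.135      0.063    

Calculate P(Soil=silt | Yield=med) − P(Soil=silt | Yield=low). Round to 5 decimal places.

-0.09271

P(Yield=med) = 0.100 + 0.030 + 0.031 + 0.063 = 0.224; P(Soil=silt | Yield=med) = 0.031/0.224 = 0.138393.
P(Yield=low) = 0.109 + 0.112 + 0.107 + 0.135 = 0.463; P(Soil=silt | Yield=low) = 0.107/0.463 = 0.231102.
Difference = -0.09271.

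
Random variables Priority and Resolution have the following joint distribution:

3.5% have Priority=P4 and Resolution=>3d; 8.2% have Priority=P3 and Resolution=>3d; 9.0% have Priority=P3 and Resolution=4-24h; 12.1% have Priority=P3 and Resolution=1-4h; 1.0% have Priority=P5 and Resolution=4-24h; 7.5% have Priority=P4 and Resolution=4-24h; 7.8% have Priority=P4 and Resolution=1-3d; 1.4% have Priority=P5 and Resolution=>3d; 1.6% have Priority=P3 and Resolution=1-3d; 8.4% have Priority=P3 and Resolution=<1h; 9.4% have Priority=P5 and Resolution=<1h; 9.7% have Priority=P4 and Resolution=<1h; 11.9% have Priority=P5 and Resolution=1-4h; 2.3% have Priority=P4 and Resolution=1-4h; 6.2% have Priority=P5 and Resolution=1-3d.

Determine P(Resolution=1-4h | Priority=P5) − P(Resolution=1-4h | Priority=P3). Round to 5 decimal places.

P(Priority=P5) = 0.094 + 0.119 + 0.010 + 0.062 + 0.014 = 0.299; P(Resolution=1-4h | Priority=P5) = 0.119/0.299 = 0.397993.
P(Priority=P3) = 0.084 + 0.121 + 0.090 + 0.016 + 0.082 = 0.393; P(Resolution=1-4h | Priority=P3) = 0.121/0.393 = 0.307888.
Difference = 0.09011.

0.09011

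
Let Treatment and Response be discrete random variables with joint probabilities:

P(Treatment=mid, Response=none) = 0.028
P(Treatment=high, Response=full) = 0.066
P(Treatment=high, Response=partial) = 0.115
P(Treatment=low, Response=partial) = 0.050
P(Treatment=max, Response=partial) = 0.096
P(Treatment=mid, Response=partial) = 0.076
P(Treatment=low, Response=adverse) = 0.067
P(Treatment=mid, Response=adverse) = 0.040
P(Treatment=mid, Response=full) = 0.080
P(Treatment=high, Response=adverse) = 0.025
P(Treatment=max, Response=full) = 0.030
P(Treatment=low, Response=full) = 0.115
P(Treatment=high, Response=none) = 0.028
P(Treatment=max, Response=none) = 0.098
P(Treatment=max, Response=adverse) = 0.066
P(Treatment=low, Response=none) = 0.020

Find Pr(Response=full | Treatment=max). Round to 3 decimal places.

0.103

P(Treatment=max) = 0.098 + 0.096 + 0.030 + 0.066 = 0.290.
P(Response=full | Treatment=max) = 0.030/0.290 = 0.103.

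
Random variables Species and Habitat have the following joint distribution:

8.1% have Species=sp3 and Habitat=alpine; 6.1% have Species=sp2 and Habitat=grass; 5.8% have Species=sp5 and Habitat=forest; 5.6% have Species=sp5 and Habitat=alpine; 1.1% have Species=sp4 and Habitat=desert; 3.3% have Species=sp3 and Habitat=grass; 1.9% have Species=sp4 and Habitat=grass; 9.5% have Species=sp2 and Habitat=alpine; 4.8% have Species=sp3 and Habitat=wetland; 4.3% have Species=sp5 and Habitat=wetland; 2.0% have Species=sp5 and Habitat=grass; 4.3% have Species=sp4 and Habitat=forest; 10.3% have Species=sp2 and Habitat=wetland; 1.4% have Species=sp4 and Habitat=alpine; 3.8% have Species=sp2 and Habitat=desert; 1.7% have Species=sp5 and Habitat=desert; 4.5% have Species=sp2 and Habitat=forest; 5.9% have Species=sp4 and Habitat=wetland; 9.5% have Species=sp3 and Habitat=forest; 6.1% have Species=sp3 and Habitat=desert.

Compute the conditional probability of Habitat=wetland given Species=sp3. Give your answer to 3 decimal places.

0.151

P(Species=sp3) = 0.095 + 0.033 + 0.048 + 0.061 + 0.081 = 0.318.
P(Habitat=wetland | Species=sp3) = 0.048/0.318 = 0.151.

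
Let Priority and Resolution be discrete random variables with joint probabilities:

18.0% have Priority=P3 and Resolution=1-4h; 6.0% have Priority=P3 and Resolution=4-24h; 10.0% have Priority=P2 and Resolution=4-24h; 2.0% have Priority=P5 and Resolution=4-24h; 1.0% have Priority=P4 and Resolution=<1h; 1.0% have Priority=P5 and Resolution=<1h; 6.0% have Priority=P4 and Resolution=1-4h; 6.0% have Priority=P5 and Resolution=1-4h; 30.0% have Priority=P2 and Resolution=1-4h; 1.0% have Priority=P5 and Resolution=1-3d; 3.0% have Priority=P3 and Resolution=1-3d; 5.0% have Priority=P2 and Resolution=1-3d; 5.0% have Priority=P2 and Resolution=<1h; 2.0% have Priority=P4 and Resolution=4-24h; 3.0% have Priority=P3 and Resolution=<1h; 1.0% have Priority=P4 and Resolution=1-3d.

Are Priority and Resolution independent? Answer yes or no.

yes

Every cell satisfies P(Priority,Resolution) = P(Priority)·P(Resolution). For instance P(Priority=P2) = 0.500, P(Resolution=<1h) = 0.100, and 0.500×0.100 = 0.050 matches the joint entry. So Priority and Resolution are independent.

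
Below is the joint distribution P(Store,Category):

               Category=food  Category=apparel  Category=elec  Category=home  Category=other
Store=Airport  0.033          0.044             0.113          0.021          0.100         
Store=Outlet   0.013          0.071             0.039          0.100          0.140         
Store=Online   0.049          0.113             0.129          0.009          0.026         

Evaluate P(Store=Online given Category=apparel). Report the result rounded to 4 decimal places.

P(Category=apparel) = 0.044 + 0.071 + 0.113 = 0.228.
P(Store=Online | Category=apparel) = 0.113/0.228 = 0.4956.

0.4956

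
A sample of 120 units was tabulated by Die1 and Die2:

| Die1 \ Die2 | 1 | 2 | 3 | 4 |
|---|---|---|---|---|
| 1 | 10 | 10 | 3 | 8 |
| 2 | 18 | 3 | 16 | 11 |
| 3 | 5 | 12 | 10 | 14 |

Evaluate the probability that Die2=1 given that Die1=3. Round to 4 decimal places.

0.1220

Total with Die1=3: 5 + 12 + 10 + 14 = 41.
P(Die2=1 | Die1=3) = 5/41 = 0.1220.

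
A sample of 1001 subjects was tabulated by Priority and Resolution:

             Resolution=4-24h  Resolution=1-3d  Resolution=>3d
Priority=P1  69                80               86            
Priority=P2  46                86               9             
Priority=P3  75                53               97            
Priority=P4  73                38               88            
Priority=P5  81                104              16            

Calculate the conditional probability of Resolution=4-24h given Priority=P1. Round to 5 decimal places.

Total with Priority=P1: 69 + 80 + 86 = 235.
P(Resolution=4-24h | Priority=P1) = 69/235 = 0.29362.

0.29362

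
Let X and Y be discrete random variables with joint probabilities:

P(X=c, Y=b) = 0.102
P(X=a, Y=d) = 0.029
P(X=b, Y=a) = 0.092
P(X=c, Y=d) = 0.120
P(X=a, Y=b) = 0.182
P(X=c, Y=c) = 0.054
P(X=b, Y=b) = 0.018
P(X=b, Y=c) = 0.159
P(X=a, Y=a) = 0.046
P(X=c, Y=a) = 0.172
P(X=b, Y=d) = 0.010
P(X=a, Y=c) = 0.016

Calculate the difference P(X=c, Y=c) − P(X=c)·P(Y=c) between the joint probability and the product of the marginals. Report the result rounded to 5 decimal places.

P(X=c) = 0.172 + 0.102 + 0.054 + 0.120 = 0.448.
P(Y=c) = 0.016 + 0.159 + 0.054 = 0.229.
P(X=c, Y=c) − P(X=c)P(Y=c) = 0.054 − 0.448×0.229 = -0.04859.

-0.04859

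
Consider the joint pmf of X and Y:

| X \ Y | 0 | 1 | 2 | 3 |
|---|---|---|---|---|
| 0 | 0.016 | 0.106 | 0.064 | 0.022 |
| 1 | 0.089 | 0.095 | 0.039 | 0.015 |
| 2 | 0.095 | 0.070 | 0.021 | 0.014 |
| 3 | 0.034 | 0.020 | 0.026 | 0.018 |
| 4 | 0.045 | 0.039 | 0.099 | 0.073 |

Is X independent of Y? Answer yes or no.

P(X=4) = 0.256 and P(Y=1) = 0.330, so their product is 0.08448, but P(X=4, Y=1) = 0.039. Since these differ, X and Y are not independent.

no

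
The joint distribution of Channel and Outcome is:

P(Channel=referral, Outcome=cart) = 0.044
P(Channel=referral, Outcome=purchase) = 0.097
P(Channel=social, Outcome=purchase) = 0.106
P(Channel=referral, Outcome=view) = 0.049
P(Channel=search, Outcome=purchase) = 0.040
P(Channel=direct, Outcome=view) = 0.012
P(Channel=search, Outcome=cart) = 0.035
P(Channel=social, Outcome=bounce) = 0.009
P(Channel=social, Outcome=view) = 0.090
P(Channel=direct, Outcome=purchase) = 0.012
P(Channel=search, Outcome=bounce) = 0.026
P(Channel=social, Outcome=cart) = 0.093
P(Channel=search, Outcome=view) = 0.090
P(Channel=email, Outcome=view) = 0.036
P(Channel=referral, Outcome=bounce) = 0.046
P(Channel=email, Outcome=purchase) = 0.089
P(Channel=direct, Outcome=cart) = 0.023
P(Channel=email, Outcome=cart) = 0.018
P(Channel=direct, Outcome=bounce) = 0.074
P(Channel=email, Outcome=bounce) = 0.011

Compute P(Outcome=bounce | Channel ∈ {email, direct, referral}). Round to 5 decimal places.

P(Channel=email) = 0.011 + 0.036 + 0.018 + 0.089 = 0.154.
P(Channel=direct) = 0.074 + 0.012 + 0.023 + 0.012 = 0.121.
P(Channel=referral) = 0.046 + 0.049 + 0.044 + 0.097 = 0.236.
P(Channel ∈ {email, direct, referral}) = 0.154 + 0.121 + 0.236 = 0.511; P(Outcome=bounce, Channel ∈ {email, direct, referral}) = 0.011 + 0.074 + 0.046 = 0.131.
P(Outcome=bounce | Channel ∈ {email, direct, referral}) = 0.131/0.511 = 0.25636.

0.25636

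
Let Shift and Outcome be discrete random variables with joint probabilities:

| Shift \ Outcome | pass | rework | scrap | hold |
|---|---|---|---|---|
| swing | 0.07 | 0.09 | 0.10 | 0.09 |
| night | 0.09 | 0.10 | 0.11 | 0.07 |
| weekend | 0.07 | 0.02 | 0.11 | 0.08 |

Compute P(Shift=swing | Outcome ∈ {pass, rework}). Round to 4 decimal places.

P(Outcome=pass) = 0.07 + 0.09 + 0.07 = 0.23.
P(Outcome=rework) = 0.09 + 0.10 + 0.02 = 0.21.
P(Outcome ∈ {pass, rework}) = 0.23 + 0.21 = 0.44; P(Shift=swing, Outcome ∈ {pass, rework}) = 0.07 + 0.09 = 0.16.
P(Shift=swing | Outcome ∈ {pass, rework}) = 0.16/0.44 = 0.3636.

0.3636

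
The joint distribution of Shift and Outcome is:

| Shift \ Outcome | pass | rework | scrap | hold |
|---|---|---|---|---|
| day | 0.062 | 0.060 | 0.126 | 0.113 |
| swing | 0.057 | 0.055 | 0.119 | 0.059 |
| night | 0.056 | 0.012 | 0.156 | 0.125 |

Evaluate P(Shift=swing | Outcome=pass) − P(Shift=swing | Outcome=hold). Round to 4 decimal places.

P(Outcome=pass) = 0.062 + 0.057 + 0.056 = 0.175; P(Shift=swing | Outcome=pass) = 0.057/0.175 = 0.32571.
P(Outcome=hold) = 0.113 + 0.059 + 0.125 = 0.297; P(Shift=swing | Outcome=hold) = 0.059/0.297 = 0.19865.
Difference = 0.1271.

0.1271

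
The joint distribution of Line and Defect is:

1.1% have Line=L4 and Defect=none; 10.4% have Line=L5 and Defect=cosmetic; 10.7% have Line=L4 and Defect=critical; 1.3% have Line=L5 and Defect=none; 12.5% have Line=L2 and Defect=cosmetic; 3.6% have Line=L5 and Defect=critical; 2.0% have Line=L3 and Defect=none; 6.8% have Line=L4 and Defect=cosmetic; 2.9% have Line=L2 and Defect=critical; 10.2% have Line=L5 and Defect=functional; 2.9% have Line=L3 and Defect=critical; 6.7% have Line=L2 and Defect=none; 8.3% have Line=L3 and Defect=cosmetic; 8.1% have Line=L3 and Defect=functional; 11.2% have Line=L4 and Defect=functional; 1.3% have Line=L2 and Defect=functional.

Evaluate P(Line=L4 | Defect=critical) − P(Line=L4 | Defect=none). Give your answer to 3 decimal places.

P(Defect=critical) = 0.029 + 0.029 + 0.107 + 0.036 = 0.201; P(Line=L4 | Defect=critical) = 0.107/0.201 = 0.5323.
P(Defect=none) = 0.067 + 0.020 + 0.011 + 0.013 = 0.111; P(Line=L4 | Defect=none) = 0.011/0.111 = 0.0991.
Difference = 0.433.

0.433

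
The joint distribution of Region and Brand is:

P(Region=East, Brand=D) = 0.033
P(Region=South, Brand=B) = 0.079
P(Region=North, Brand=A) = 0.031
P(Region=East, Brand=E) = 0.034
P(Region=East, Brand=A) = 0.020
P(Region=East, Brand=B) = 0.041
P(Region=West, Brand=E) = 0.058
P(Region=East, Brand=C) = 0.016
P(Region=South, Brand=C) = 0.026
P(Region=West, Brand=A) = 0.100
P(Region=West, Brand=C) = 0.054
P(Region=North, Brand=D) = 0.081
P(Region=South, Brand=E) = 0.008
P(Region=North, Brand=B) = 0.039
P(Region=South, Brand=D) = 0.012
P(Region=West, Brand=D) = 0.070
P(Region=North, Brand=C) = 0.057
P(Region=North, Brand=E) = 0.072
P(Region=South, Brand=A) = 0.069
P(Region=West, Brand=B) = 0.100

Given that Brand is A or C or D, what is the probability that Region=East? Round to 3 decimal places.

P(Brand=A) = 0.031 + 0.069 + 0.020 + 0.100 = 0.220.
P(Brand=C) = 0.057 + 0.026 + 0.016 + 0.054 = 0.153.
P(Brand=D) = 0.081 + 0.012 + 0.033 + 0.070 = 0.196.
P(Brand ∈ {A, C, D}) = 0.220 + 0.153 + 0.196 = 0.569; P(Region=East, Brand ∈ {A, C, D}) = 0.020 + 0.016 + 0.033 = 0.069.
P(Region=East | Brand ∈ {A, C, D}) = 0.069/0.569 = 0.121.

0.121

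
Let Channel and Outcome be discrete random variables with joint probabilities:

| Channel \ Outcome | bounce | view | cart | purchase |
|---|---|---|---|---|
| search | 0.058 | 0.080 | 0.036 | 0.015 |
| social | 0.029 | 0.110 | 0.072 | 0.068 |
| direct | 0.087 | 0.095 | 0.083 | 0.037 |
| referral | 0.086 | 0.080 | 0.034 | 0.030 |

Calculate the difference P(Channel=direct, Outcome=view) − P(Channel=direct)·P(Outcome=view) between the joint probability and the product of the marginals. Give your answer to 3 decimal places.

-0.015

P(Channel=direct) = 0.087 + 0.095 + 0.083 + 0.037 = 0.302.
P(Outcome=view) = 0.080 + 0.110 + 0.095 + 0.080 = 0.365.
P(Channel=direct, Outcome=view) − P(Channel=direct)P(Outcome=view) = 0.095 − 0.302×0.365 = -0.015.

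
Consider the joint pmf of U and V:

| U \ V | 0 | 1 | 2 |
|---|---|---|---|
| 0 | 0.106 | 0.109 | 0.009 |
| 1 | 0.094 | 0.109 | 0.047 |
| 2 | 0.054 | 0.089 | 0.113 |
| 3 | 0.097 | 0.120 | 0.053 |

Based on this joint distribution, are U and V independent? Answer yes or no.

P(U=2) = 0.256 and P(V=2) = 0.222, so their product is 0.05683, but P(U=2, V=2) = 0.113. Since these differ, U and V are not independent.

no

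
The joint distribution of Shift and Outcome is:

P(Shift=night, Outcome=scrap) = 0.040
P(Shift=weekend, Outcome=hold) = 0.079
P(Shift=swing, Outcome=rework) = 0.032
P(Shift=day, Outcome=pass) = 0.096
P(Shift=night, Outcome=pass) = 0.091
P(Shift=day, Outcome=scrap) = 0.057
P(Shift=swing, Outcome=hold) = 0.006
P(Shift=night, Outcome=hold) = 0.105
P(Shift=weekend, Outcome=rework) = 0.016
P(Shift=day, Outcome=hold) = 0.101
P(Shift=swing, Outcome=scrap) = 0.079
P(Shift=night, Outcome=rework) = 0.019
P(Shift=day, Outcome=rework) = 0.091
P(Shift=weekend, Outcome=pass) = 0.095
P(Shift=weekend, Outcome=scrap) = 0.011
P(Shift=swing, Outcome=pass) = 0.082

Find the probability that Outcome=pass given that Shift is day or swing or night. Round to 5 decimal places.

0.33667

P(Shift=day) = 0.096 + 0.091 + 0.057 + 0.101 = 0.345.
P(Shift=swing) = 0.082 + 0.032 + 0.079 + 0.006 = 0.199.
P(Shift=night) = 0.091 + 0.019 + 0.040 + 0.105 = 0.255.
P(Shift ∈ {day, swing, night}) = 0.345 + 0.199 + 0.255 = 0.799; P(Outcome=pass, Shift ∈ {day, swing, night}) = 0.096 + 0.082 + 0.091 = 0.269.
P(Outcome=pass | Shift ∈ {day, swing, night}) = 0.269/0.799 = 0.33667.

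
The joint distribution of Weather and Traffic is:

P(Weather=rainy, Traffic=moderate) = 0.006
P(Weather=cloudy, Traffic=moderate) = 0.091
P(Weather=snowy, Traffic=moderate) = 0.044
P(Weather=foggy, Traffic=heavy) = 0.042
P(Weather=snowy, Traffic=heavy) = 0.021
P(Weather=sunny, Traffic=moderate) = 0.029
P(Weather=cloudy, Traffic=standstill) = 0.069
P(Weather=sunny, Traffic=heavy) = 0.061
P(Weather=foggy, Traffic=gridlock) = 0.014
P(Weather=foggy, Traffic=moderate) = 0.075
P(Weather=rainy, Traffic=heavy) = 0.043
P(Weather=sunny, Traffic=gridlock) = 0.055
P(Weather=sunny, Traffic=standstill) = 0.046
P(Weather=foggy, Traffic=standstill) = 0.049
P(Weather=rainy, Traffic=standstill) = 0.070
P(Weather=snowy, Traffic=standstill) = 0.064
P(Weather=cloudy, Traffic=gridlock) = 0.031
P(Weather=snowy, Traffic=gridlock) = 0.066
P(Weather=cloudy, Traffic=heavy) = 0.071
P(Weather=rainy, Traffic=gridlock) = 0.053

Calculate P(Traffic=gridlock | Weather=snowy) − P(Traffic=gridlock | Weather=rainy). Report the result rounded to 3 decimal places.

0.030

P(Weather=snowy) = 0.044 + 0.021 + 0.066 + 0.064 = 0.195; P(Traffic=gridlock | Weather=snowy) = 0.066/0.195 = 0.3385.
P(Weather=rainy) = 0.006 + 0.043 + 0.053 + 0.070 = 0.172; P(Traffic=gridlock | Weather=rainy) = 0.053/0.172 = 0.3081.
Difference = 0.030.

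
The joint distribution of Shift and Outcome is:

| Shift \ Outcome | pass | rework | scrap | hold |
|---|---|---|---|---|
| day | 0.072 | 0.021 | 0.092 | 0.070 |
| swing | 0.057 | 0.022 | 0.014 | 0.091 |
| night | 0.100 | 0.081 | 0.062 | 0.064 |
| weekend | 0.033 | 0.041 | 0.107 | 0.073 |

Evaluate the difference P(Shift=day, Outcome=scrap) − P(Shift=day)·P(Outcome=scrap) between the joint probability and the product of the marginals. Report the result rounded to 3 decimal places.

0.022

P(Shift=day) = 0.072 + 0.021 + 0.092 + 0.070 = 0.255.
P(Outcome=scrap) = 0.092 + 0.014 + 0.062 + 0.107 = 0.275.
P(Shift=day, Outcome=scrap) − P(Shift=day)P(Outcome=scrap) = 0.092 − 0.255×0.275 = 0.022.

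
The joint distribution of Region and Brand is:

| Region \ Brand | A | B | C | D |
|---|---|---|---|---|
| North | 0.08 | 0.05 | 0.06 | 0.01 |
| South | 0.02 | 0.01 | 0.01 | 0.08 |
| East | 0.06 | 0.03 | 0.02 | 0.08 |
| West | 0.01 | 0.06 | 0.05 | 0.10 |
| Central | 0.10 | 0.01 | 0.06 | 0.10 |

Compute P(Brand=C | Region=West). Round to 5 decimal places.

P(Region=West) = 0.01 + 0.06 + 0.05 + 0.10 = 0.22.
P(Brand=C | Region=West) = 0.05/0.22 = 0.22727.

0.22727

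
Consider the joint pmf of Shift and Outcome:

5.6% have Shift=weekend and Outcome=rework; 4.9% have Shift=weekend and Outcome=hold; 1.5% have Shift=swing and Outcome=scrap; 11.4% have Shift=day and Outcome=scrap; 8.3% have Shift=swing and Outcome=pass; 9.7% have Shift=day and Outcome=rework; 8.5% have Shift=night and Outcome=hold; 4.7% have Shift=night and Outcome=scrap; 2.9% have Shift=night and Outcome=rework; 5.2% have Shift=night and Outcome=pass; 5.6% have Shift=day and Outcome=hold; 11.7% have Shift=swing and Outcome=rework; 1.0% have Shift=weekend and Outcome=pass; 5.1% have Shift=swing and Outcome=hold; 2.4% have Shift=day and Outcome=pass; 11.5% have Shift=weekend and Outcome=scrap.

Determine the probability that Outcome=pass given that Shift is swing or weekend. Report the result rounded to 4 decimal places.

P(Shift=swing) = 0.083 + 0.117 + 0.015 + 0.051 = 0.266.
P(Shift=weekend) = 0.010 + 0.056 + 0.115 + 0.049 = 0.230.
P(Shift ∈ {swing, weekend}) = 0.266 + 0.230 = 0.496; P(Outcome=pass, Shift ∈ {swing, weekend}) = 0.083 + 0.010 = 0.093.
P(Outcome=pass | Shift ∈ {swing, weekend}) = 0.093/0.496 = 0.1875.

0.1875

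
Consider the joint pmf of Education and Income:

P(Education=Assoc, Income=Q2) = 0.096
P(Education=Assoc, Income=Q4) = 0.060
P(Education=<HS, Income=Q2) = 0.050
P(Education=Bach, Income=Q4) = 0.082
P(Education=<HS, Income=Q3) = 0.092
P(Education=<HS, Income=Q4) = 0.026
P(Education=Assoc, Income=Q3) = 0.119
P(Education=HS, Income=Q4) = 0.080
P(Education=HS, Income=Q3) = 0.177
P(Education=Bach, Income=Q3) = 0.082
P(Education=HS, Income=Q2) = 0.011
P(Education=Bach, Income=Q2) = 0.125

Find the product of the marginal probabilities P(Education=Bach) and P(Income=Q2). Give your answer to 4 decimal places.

P(Education=Bach) = 0.125 + 0.082 + 0.082 = 0.289.
P(Income=Q2) = 0.050 + 0.011 + 0.096 + 0.125 = 0.282.
Product: 0.289 × 0.282 = 0.0815.

0.0815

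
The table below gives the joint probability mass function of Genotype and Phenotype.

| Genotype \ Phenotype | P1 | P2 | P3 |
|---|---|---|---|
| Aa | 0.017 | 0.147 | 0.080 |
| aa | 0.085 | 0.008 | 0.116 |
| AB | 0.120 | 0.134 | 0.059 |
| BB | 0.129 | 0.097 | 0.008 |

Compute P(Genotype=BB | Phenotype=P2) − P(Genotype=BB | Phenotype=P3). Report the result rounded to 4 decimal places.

P(Phenotype=P2) = 0.147 + 0.008 + 0.134 + 0.097 = 0.386; P(Genotype=BB | Phenotype=P2) = 0.097/0.386 = 0.25130.
P(Phenotype=P3) = 0.080 + 0.116 + 0.059 + 0.008 = 0.263; P(Genotype=BB | Phenotype=P3) = 0.008/0.263 = 0.03042.
Difference = 0.2209.

0.2209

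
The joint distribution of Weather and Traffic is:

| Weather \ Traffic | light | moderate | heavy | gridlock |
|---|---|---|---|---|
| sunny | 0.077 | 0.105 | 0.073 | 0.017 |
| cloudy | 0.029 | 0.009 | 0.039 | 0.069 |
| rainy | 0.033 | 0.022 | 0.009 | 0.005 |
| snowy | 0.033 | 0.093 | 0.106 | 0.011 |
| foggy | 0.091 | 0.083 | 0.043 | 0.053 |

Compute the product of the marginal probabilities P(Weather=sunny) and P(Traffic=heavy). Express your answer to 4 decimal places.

P(Weather=sunny) = 0.077 + 0.105 + 0.073 + 0.017 = 0.272.
P(Traffic=heavy) = 0.073 + 0.039 + 0.009 + 0.106 + 0.043 = 0.270.
Product: 0.272 × 0.270 = 0.0734.

0.0734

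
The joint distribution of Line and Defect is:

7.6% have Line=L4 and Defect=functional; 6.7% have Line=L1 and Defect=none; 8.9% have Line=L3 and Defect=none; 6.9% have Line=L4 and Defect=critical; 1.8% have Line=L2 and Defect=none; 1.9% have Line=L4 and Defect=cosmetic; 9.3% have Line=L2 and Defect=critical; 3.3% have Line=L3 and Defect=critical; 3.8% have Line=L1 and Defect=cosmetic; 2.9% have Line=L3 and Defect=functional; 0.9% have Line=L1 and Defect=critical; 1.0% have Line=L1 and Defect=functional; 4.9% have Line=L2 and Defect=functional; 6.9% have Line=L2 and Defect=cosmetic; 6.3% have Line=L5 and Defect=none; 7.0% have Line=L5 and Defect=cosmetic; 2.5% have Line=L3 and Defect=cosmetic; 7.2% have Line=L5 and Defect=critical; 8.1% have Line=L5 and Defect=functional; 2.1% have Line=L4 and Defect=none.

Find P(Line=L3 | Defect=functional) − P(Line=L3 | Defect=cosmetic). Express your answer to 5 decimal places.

P(Defect=functional) = 0.010 + 0.049 + 0.029 + 0.076 + 0.081 = 0.245; P(Line=L3 | Defect=functional) = 0.029/0.245 = 0.118367.
P(Defect=cosmetic) = 0.038 + 0.069 + 0.025 + 0.019 + 0.070 = 0.221; P(Line=L3 | Defect=cosmetic) = 0.025/0.221 = 0.113122.
Difference = 0.00525.

0.00525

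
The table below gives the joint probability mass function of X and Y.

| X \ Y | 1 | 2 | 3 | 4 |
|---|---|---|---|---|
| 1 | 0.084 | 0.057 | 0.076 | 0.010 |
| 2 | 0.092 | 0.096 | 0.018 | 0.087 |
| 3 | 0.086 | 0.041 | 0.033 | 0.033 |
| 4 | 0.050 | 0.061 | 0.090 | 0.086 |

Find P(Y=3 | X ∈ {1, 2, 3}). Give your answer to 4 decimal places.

0.1781

P(X=1) = 0.084 + 0.057 + 0.076 + 0.010 = 0.227.
P(X=2) = 0.092 + 0.096 + 0.018 + 0.087 = 0.293.
P(X=3) = 0.086 + 0.041 + 0.033 + 0.033 = 0.193.
P(X ∈ {1, 2, 3}) = 0.227 + 0.293 + 0.193 = 0.713; P(Y=3, X ∈ {1, 2, 3}) = 0.076 + 0.018 + 0.033 = 0.127.
P(Y=3 | X ∈ {1, 2, 3}) = 0.127/0.713 = 0.1781.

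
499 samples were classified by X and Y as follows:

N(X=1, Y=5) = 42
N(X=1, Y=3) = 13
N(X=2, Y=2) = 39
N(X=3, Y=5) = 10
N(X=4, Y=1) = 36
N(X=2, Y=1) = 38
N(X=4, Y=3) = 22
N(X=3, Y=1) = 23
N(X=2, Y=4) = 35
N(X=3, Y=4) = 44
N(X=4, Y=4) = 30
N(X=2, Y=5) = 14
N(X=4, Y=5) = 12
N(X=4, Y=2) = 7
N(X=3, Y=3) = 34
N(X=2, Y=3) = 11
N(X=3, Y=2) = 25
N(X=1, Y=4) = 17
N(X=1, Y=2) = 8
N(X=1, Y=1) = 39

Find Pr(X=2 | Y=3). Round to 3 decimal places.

Total with Y=3: 13 + 11 + 34 + 22 = 80.
P(X=2 | Y=3) = 11/80 = 0.138.

0.138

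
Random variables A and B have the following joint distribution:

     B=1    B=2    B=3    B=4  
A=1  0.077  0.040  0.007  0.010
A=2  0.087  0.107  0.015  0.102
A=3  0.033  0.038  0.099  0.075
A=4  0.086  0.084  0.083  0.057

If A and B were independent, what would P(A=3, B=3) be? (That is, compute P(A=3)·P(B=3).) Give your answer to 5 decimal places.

P(A=3) = 0.033 + 0.038 + 0.099 + 0.075 = 0.245.
P(B=3) = 0.007 + 0.015 + 0.099 + 0.083 = 0.204.
Product: 0.245 × 0.204 = 0.04998.

0.04998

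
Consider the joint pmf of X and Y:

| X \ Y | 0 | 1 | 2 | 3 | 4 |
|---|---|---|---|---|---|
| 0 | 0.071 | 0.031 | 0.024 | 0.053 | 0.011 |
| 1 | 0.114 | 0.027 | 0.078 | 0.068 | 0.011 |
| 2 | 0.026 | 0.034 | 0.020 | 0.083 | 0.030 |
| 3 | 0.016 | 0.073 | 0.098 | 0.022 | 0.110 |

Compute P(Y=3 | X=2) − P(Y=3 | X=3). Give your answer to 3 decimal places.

0.361

P(X=2) = 0.026 + 0.034 + 0.020 + 0.083 + 0.030 = 0.193; P(Y=3 | X=2) = 0.083/0.193 = 0.4301.
P(X=3) = 0.016 + 0.073 + 0.098 + 0.022 + 0.110 = 0.319; P(Y=3 | X=3) = 0.022/0.319 = 0.0690.
Difference = 0.361.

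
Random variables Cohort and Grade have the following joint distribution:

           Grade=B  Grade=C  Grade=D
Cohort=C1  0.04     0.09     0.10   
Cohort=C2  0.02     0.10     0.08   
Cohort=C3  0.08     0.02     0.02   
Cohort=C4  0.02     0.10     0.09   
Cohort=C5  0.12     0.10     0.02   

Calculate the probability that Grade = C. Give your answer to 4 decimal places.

P(Grade=C) = 0.09 + 0.10 + 0.02 + 0.10 + 0.10 = 0.41.

0.4100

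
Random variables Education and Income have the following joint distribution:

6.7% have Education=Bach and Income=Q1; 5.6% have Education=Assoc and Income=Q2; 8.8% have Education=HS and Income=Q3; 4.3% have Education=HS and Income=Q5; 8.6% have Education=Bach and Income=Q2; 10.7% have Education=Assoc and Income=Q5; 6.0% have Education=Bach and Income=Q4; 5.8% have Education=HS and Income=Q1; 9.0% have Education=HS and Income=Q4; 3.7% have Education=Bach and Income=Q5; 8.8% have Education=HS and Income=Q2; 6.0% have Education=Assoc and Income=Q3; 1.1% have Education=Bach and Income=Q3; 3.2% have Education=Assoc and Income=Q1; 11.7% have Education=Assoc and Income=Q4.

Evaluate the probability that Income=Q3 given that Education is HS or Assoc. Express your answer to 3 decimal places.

0.200

P(Education=HS) = 0.058 + 0.088 + 0.088 + 0.090 + 0.043 = 0.367.
P(Education=Assoc) = 0.032 + 0.056 + 0.060 + 0.117 + 0.107 = 0.372.
P(Education ∈ {HS, Assoc}) = 0.367 + 0.372 = 0.739; P(Income=Q3, Education ∈ {HS, Assoc}) = 0.088 + 0.060 = 0.148.
P(Income=Q3 | Education ∈ {HS, Assoc}) = 0.148/0.739 = 0.200.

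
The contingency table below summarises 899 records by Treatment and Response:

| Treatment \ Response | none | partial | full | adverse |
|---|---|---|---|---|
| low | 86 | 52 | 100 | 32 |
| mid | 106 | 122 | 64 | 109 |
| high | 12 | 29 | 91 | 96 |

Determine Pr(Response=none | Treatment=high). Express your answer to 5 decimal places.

Total with Treatment=high: 12 + 29 + 91 + 96 = 228.
P(Response=none | Treatment=high) = 12/228 = 0.05263.

0.05263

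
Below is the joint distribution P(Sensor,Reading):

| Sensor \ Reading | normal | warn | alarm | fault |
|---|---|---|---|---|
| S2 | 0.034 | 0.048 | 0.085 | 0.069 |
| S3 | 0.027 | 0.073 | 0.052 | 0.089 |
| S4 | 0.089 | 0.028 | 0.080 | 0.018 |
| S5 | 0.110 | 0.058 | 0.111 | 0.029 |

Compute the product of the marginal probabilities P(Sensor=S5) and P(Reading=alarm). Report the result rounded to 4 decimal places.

0.1010

P(Sensor=S5) = 0.110 + 0.058 + 0.111 + 0.029 = 0.308.
P(Reading=alarm) = 0.085 + 0.052 + 0.080 + 0.111 = 0.328.
Product: 0.308 × 0.328 = 0.1010.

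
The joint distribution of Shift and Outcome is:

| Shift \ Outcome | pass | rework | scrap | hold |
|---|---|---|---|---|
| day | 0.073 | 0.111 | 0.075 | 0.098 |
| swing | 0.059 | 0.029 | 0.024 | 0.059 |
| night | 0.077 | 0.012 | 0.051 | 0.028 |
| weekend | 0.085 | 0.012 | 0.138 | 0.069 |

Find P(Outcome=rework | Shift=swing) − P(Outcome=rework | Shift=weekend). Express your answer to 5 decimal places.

0.13012

P(Shift=swing) = 0.059 + 0.029 + 0.024 + 0.059 = 0.171; P(Outcome=rework | Shift=swing) = 0.029/0.171 = 0.169591.
P(Shift=weekend) = 0.085 + 0.012 + 0.138 + 0.069 = 0.304; P(Outcome=rework | Shift=weekend) = 0.012/0.304 = 0.039474.
Difference = 0.13012.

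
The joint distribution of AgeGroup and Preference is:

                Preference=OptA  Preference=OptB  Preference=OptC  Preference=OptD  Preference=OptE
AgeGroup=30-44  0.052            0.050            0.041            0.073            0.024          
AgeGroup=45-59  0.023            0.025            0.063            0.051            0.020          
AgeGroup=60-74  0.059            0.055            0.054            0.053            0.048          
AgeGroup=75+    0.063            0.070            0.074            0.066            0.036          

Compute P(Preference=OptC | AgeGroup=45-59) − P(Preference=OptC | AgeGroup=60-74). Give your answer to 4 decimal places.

P(AgeGroup=45-59) = 0.023 + 0.025 + 0.063 + 0.051 + 0.020 = 0.182; P(Preference=OptC | AgeGroup=45-59) = 0.063/0.182 = 0.34615.
P(AgeGroup=60-74) = 0.059 + 0.055 + 0.054 + 0.053 + 0.048 = 0.269; P(Preference=OptC | AgeGroup=60-74) = 0.054/0.269 = 0.20074.
Difference = 0.1454.

0.1454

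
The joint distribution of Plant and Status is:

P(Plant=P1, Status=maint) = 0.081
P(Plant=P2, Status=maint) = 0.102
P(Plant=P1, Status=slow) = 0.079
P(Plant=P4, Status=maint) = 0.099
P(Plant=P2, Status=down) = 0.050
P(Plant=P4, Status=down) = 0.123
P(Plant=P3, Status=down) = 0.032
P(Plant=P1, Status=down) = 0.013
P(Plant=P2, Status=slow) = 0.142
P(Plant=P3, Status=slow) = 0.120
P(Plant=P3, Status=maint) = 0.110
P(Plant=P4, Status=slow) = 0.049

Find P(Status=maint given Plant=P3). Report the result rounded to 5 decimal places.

0.41985

P(Plant=P3) = 0.120 + 0.032 + 0.110 = 0.262.
P(Status=maint | Plant=P3) = 0.110/0.262 = 0.41985.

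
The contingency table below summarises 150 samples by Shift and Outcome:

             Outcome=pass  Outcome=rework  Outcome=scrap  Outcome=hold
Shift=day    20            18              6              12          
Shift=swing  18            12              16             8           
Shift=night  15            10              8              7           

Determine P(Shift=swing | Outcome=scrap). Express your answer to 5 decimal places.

0.53333

Total with Outcome=scrap: 6 + 16 + 8 = 30.
P(Shift=swing | Outcome=scrap) = 16/30 = 0.53333.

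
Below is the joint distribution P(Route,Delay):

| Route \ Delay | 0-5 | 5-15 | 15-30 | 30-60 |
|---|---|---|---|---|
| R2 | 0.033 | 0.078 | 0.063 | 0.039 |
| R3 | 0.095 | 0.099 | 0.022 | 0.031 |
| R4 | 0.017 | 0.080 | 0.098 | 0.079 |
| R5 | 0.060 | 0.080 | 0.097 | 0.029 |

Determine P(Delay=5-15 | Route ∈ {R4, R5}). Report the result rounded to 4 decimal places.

0.2963

P(Route=R4) = 0.017 + 0.080 + 0.098 + 0.079 = 0.274.
P(Route=R5) = 0.060 + 0.080 + 0.097 + 0.029 = 0.266.
P(Route ∈ {R4, R5}) = 0.274 + 0.266 = 0.540; P(Delay=5-15, Route ∈ {R4, R5}) = 0.080 + 0.080 = 0.160.
P(Delay=5-15 | Route ∈ {R4, R5}) = 0.160/0.540 = 0.2963.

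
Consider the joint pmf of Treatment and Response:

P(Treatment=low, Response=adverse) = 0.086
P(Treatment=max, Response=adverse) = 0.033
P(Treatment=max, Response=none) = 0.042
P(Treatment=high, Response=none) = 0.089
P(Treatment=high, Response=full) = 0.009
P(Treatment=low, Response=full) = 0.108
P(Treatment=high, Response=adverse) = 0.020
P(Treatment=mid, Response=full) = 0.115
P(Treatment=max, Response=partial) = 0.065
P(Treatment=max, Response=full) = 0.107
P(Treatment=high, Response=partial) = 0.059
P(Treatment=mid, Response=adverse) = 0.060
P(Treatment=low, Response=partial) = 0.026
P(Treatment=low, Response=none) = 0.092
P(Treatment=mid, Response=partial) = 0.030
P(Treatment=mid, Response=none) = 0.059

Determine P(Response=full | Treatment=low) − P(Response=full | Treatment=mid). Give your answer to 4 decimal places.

P(Treatment=low) = 0.092 + 0.026 + 0.108 + 0.086 = 0.312; P(Response=full | Treatment=low) = 0.108/0.312 = 0.34615.
P(Treatment=mid) = 0.059 + 0.030 + 0.115 + 0.060 = 0.264; P(Response=full | Treatment=mid) = 0.115/0.264 = 0.43561.
Difference = -0.0895.

-0.0895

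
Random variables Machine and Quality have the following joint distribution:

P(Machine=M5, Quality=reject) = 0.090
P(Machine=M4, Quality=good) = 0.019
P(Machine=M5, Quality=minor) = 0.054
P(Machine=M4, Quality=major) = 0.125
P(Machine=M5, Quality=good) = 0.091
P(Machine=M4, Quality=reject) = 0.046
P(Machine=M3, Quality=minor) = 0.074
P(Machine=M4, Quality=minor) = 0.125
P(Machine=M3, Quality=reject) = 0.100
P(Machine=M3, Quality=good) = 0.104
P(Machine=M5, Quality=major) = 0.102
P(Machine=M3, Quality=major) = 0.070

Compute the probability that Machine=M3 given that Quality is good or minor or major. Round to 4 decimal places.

0.3246

P(Quality=good) = 0.104 + 0.019 + 0.091 = 0.214.
P(Quality=minor) = 0.074 + 0.125 + 0.054 = 0.253.
P(Quality=major) = 0.070 + 0.125 + 0.102 = 0.297.
P(Quality ∈ {good, minor, major}) = 0.214 + 0.253 + 0.297 = 0.764; P(Machine=M3, Quality ∈ {good, minor, major}) = 0.104 + 0.074 + 0.070 = 0.248.
P(Machine=M3 | Quality ∈ {good, minor, major}) = 0.248/0.764 = 0.3246.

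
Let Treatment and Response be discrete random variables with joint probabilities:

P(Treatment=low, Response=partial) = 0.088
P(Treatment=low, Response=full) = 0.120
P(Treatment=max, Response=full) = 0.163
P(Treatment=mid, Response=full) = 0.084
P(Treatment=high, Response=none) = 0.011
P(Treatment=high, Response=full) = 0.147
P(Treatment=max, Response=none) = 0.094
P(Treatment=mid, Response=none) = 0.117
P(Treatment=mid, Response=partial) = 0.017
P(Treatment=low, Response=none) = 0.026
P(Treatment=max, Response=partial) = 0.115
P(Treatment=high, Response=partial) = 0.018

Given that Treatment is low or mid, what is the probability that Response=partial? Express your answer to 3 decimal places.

P(Treatment=low) = 0.026 + 0.088 + 0.120 = 0.234.
P(Treatment=mid) = 0.117 + 0.017 + 0.084 = 0.218.
P(Treatment ∈ {low, mid}) = 0.234 + 0.218 = 0.452; P(Response=partial, Treatment ∈ {low, mid}) = 0.088 + 0.017 = 0.105.
P(Response=partial | Treatment ∈ {low, mid}) = 0.105/0.452 = 0.232.

0.232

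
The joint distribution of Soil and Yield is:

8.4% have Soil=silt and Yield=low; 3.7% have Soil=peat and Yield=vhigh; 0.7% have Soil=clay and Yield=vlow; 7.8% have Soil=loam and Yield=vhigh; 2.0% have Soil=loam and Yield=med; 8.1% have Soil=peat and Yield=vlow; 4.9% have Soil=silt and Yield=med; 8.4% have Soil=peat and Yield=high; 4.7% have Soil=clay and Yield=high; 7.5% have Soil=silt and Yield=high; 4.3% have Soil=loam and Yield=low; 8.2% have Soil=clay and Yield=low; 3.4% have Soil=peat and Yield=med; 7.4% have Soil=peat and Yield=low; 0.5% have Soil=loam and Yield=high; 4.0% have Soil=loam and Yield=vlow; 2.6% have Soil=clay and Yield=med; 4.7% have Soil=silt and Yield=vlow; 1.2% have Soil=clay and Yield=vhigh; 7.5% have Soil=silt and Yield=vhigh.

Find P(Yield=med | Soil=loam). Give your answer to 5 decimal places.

P(Soil=loam) = 0.040 + 0.043 + 0.020 + 0.005 + 0.078 = 0.186.
P(Yield=med | Soil=loam) = 0.020/0.186 = 0.10753.

0.10753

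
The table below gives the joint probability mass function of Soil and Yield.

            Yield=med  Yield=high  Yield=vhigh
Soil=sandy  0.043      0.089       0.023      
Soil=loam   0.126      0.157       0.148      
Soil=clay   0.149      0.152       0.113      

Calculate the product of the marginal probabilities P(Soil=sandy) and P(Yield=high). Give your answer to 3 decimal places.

0.062

P(Soil=sandy) = 0.043 + 0.089 + 0.023 = 0.155.
P(Yield=high) = 0.089 + 0.157 + 0.152 = 0.398.
Product: 0.155 × 0.398 = 0.062.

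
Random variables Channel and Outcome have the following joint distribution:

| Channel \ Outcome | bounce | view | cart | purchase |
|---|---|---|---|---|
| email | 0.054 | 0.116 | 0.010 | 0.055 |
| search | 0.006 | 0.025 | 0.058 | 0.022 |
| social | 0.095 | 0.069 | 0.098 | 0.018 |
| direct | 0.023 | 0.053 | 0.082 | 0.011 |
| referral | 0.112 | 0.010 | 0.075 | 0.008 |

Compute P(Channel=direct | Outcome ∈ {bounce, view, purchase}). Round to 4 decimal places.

0.1285

P(Outcome=bounce) = 0.054 + 0.006 + 0.095 + 0.023 + 0.112 = 0.290.
P(Outcome=view) = 0.116 + 0.025 + 0.069 + 0.053 + 0.010 = 0.273.
P(Outcome=purchase) = 0.055 + 0.022 + 0.018 + 0.011 + 0.008 = 0.114.
P(Outcome ∈ {bounce, view, purchase}) = 0.290 + 0.273 + 0.114 = 0.677; P(Channel=direct, Outcome ∈ {bounce, view, purchase}) = 0.023 + 0.053 + 0.011 = 0.087.
P(Channel=direct | Outcome ∈ {bounce, view, purchase}) = 0.087/0.677 = 0.1285.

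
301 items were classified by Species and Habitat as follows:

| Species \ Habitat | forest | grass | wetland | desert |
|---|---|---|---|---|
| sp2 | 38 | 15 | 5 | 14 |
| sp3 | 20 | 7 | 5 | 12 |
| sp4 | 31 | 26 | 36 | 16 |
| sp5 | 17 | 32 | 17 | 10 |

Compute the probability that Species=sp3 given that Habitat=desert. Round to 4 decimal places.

Total with Habitat=desert: 14 + 12 + 16 + 10 = 52.
P(Species=sp3 | Habitat=desert) = 12/52 = 0.2308.

0.2308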